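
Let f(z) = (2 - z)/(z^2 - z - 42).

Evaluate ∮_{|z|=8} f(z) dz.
By the residue theorem, ∮_C f(z) dz = 2πi · (sum of the residues of f at the poles inside |z| = 8).

The denominator factors as (z - 7)*(z + 6), so the singularities of f are simple poles at z = 7, z = -6.
  |7|² = 49 < 64 = 8², so this pole is inside the contour.
  |-6|² = 36 < 64 = 8², so this pole is inside the contour.

With P(z) = 2 - z and Q(z) = z^2 - z - 42, each pole is simple, so Res(f, z₀) = P(z₀)/Q'(z₀) with Q'(z) = 2*z - 1.
  Res(f, 7) = P(7)/Q'(7) = (-5)/(13) = -5/13
  Res(f, -6) = P(-6)/Q'(-6) = (8)/(-13) = -8/13

Sum of residues inside C: -1
∮_C f(z) dz = 2πi · (-1) = -2*I*pi

Final answer: -2*I*pi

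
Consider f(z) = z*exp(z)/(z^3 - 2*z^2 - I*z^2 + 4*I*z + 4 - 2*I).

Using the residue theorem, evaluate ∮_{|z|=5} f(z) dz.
By the residue theorem, ∮_C f(z) dz = 2πi · (sum of the residues of f at the poles inside |z| = 5).

The denominator factors as (z - 2 + I)*(z + 1 - I)*(z - 1 - I), so the singularities of f are simple poles at z = 2 - I, z = -1 + I, z = 1 + I.
  |2 - I|² = 5 < 25 = 5², so this pole is inside the contour.
  |-1 + I|² = 2 < 25 = 5², so this pole is inside the contour.
  |1 + I|² = 2 < 25 = 5², so this pole is inside the contour.

With P(z) = z*exp(z) and Q(z) = z^3 - 2*z^2 - I*z^2 + 4*I*z + 4 - 2*I, each pole is simple, so Res(f, z₀) = P(z₀)/Q'(z₀) with Q'(z) = 3*z^2 - 4*z - 2*I*z + 4*I.
  Res(f, 2 - I) = P(2 - I)/Q'(2 - I) = ((2 - I)*exp(2 - I))/(-1 - 8*I) = (6/65 + 17*I/65)*exp(2 - I)
  Res(f, -1 + I) = P(-1 + I)/Q'(-1 + I) = ((-1 + I)*exp(-1 + I))/(6 - 4*I) = (-5/26 + I/26)*exp(-1 + I)
  Res(f, 1 + I) = P(1 + I)/Q'(1 + I) = ((1 + I)*exp(1 + I))/(-2 + 4*I) = (1/10 - 3*I/10)*exp(1 + I)

Sum of residues inside C: (1/10 - 3*I/10)*exp(1 + I) + (-5/26 + I/26)*exp(-1 + I) + (6/65 + 17*I/65)*exp(2 - I)
∮_C f(z) dz = 2πi · ((1/10 - 3*I/10)*exp(1 + I) + (-5/26 + I/26)*exp(-1 + I) + (6/65 + 17*I/65)*exp(2 - I)) = pi*(-1/13 - 5*I/13)*exp(-1 + I) + pi*(3/5 + I/5)*exp(1 + I) + pi*(-34/65 + 12*I/65)*exp(2 - I)

Final answer: pi*(-1/13 - 5*I/13)*exp(-1 + I) + pi*(3/5 + I/5)*exp(1 + I) + pi*(-34/65 + 12*I/65)*exp(2 - I)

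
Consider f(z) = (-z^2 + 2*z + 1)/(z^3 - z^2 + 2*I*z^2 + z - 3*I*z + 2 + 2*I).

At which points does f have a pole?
The singularities of f are the zeros of the denominator. Factoring,
  z^3 - z^2 + 2*I*z^2 + z - 3*I*z + 2 + 2*I = (z + I)*(z + 2*I)*(z - 1 - I)
so the candidates are z = -I, z = -2*I, z = 1 + I.

Check the numerator P(z) = -z^2 + 2*z + 1 at each one:
  P(-I) = 2 - 2*I ≠ 0, so z = -I is a (simple) pole.
  P(-2*I) = 5 - 4*I ≠ 0, so z = -2*I is a (simple) pole.
  P(1 + I) = 3 ≠ 0, so z = 1 + I is a (simple) pole.

Poles of f: {-2*I, -I, 1 + I}

Final answer: {-2*I, -I, 1 + I}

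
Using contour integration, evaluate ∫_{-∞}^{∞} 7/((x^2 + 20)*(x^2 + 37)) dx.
Let f(z) = 7/((z^2 + 20)*(z^2 + 37)). The denominator has no real zeros and deg Q - deg P = 4 ≥ 2, so the integral of f over the upper semicircle |z| = R tends to 0 as R → ∞. Closing the contour in the upper half-plane,
  ∫_{-∞}^{∞} f(x) dx = 2πi · Σ Res(f, z_k)  over the poles with Im z_k > 0.

Zeros of the denominator: z^2 + 20 = 0 gives z = ±2*sqrt(5)*I; z^2 + 37 = 0 gives z = ±sqrt(37)*I.
Upper half-plane: z = sqrt(37)*I, z = 2*sqrt(5)*I (simple).

Each pole is a simple zero of Q(z) = z^4 + 57*z^2 + 740, so Res(f, z₀) = P(z₀)/Q'(z₀) with P(z) = 7, Q'(z) = 4*z^3 + 114*z:
  Res(f, sqrt(37)*I) = (7)/(-34*sqrt(37)*I) = 7*sqrt(37)*I/1258
  Res(f, 2*sqrt(5)*I) = (7)/(68*sqrt(5)*I) = -7*sqrt(5)*I/340

Sum of residues: 7*I*(-37*sqrt(5) + 10*sqrt(37))/12580
∫_{-∞}^{∞} f(x) dx = 2πi · (7*I*(-37*sqrt(5) + 10*sqrt(37))/12580) = 7*pi*(-10*sqrt(37) + 37*sqrt(5))/6290

Final answer: 7*pi*(-10*sqrt(37) + 37*sqrt(5))/6290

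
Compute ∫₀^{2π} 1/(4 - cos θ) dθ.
Call the integral J. The integrand is 2π-periodic and we integrate over a full period, so shifting θ does not change the value (θ → θ + π flips the sign of the trig term). Hence
  J = ∫₀^{2π} dθ/(4 + cos θ).
Put z = e^{iθ}: then cos θ = (z + 1/z)/2, dθ = dz/(iz), and z runs once counterclockwise around |z| = 1:
  J = ∮_{|z|=1} 1/(4 + (z + 1/z)/2) · dz/(iz) = (2/i) ∮_{|z|=1} dz/(z^2 + 8*z + 1).
The roots of z^2 + 8*z + 1 are z = (-4 ± sqrt(4^2 - 1^2)), with sqrt(15) = sqrt(15); their product is 1, so only z₊ = -4 + sqrt(15) lies inside the unit circle (z₋ = -4 - sqrt(15) lies outside).
z₊ is a simple zero of q(z) = z^2 + 8*z + 1, so Res(1/q, z₊) = 1/q'(z₊) with q'(z) = 2*z + 8; and q'(z₊) = (z₊ - z₋) = 2*sqrt(15).
Therefore J = (2/i) · 2πi · 1/(2*sqrt(15)) = 2*pi/(sqrt(15)) = 2*sqrt(15)*pi/15

Final answer: 2*sqrt(15)*pi/15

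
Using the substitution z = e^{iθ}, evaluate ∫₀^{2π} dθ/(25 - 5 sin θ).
sqrt(6)*pi/30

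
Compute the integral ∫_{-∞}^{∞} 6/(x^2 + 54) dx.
Let f(z) = 6/(z^2 + 54). The denominator has no real zeros and deg Q - deg P = 2 ≥ 2, so the integral of f over the upper semicircle |z| = R tends to 0 as R → ∞. Closing the contour in the upper half-plane,
  ∫_{-∞}^{∞} f(x) dx = 2πi · Σ Res(f, z_k)  over the poles with Im z_k > 0.

Zeros of the denominator: z^2 + 54 = 0 gives z = ±3*sqrt(6)*I.
Upper half-plane: z = 3*sqrt(6)*I (simple).

Each pole is a simple zero of Q(z) = z^2 + 54, so Res(f, z₀) = P(z₀)/Q'(z₀) with P(z) = 6, Q'(z) = 2*z:
  Res(f, 3*sqrt(6)*I) = (6)/(6*sqrt(6)*I) = -sqrt(6)*I/6

∫_{-∞}^{∞} f(x) dx = 2πi · (-sqrt(6)*I/6) = sqrt(6)*pi/3

Final answer: sqrt(6)*pi/3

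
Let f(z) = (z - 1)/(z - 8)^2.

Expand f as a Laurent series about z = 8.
Put w = z - (8), i.e. z = w + 8. The denominator is w^2, so it suffices to rewrite the numerator in powers of w.

P(z) = z - 1
P(w + 8) = 7 + w

Dividing each term by w^2:
  f = 7/w^2 + 1/w

Substituting back w = z - 8:
  f(z) = 7/(z - 8)^2 + 1/(z - 8)

The series is finite because the numerator is a polynomial; the negative powers form the principal part, and the coefficient of 1/(z - 8) gives Res(f, 8) = 1.

Final answer: 7/(z - 8)^2 + 1/(z - 8)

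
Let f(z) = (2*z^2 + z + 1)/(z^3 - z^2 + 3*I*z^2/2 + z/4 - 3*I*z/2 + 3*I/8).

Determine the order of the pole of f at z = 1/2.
Factor the denominator:
  z^3 - z^2 + 3*I*z^2/2 + z/4 - 3*I*z/2 + 3*I/8 = (z - 1/2)^2*(z + 3*I/2)

The numerator P(z) = 2*z^2 + z + 1 has P(1/2) = 2 ≠ 0, so no factor of (z - 1/2) cancels.
Near z = 1/2 we can therefore write f(z) = g(z)/(z - 1/2)^2 with g analytic at 1/2 and g(1/2) ≠ 0 (g is the numerator divided by the remaining denominator factors).

Hence z = 1/2 is a pole of order 2.

Final answer: 2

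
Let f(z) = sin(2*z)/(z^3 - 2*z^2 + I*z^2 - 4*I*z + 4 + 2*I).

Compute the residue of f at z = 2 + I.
Write f(z) = P(z)/Q(z) with P(z) = sin(2*z) and Q(z) = z^3 - 2*z^2 + I*z^2 - 4*I*z + 4 + 2*I.
The denominator factors as Q(z) = (z + 1 + I)*(z - 1 + I)*(z - 2 - I), so z = 2 + I is a simple zero of Q and P is analytic there; z = 2 + I is therefore a simple pole and
  Res(f, z₀) = P(z₀)/Q'(z₀).

Q'(z) = 3*z^2 - 4*z + 2*I*z - 4*I, so Q'(2 + I) = -1 + 8*I.
P(2 + I) = sin(4 + 2*I).

Res(f, 2 + I) = (sin(4 + 2*I))/(-1 + 8*I) = (-1/65 - 8*I/65)*sin(4 + 2*I)

Final answer: (-1/65 - 8*I/65)*sin(4 + 2*I)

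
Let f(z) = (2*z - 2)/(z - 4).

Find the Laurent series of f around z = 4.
Put w = z - (4), i.e. z = w + 4. The denominator is w, so it suffices to rewrite the numerator in powers of w.

P(z) = 2*z - 2
P(w + 4) = 6 + 2*w

Dividing each term by w:
  f = 6/w + 2

Substituting back w = z - 4:
  f(z) = 6/(z - 4) + 2

The series is finite because the numerator is a polynomial; the negative powers form the principal part, and the coefficient of 1/(z - 4) gives Res(f, 4) = 6.

Final answer: 6/(z - 4) + 2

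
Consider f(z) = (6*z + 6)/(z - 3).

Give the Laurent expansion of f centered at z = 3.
24/(z - 3) + 6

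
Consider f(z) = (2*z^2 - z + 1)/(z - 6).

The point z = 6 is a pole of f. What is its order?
Factor the denominator:
  z - 6 = (z - 6)

The numerator P(z) = 2*z^2 - z + 1 has P(6) = 67 ≠ 0, so no factor of (z - 6) cancels.
Near z = 6 we can therefore write f(z) = g(z)/(z - 6) with g analytic at 6 and g(6) ≠ 0 (g is just the numerator).

Hence z = 6 is a pole of order 1.

Final answer: 1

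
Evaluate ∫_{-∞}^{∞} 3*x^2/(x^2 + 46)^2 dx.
3*sqrt(46)*pi/92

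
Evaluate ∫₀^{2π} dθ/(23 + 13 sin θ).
Call the integral J. The integrand is 2π-periodic and we integrate over a full period, so shifting θ does not change the value (θ → θ + π/2 turns sin θ into cos θ). Hence
  J = ∫₀^{2π} dθ/(23 + 13 cos θ).
Put z = e^{iθ}: then cos θ = (z + 1/z)/2, dθ = dz/(iz), and z runs once counterclockwise around |z| = 1:
  J = ∮_{|z|=1} 1/(23 + 13*(z + 1/z)/2) · dz/(iz) = (2/i) ∮_{|z|=1} dz/(13*z^2 + 46*z + 13).
The roots of 13*z^2 + 46*z + 13 are z = (-23 ± sqrt(23^2 - 13^2))/13, with sqrt(360) = 6*sqrt(10); their product is 1, so only z₊ = -23/13 + 6*sqrt(10)/13 lies inside the unit circle (z₋ = -23/13 - 6*sqrt(10)/13 lies outside).
z₊ is a simple zero of q(z) = 13*z^2 + 46*z + 13, so Res(1/q, z₊) = 1/q'(z₊) with q'(z) = 26*z + 46; and q'(z₊) = 13*(z₊ - z₋) = 12*sqrt(10).
Therefore J = (2/i) · 2πi · 1/(12*sqrt(10)) = 2*pi/(6*sqrt(10)) = sqrt(10)*pi/30

Final answer: sqrt(10)*pi/30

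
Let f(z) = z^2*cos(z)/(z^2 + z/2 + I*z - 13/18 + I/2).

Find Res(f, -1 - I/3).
Write f(z) = P(z)/Q(z) with P(z) = z^2*cos(z) and Q(z) = z^2 + z/2 + I*z - 13/18 + I/2.
The denominator factors as Q(z) = (z + 1 + I/3)*(z - 1/2 + 2*I/3), so z = -1 - I/3 is a simple zero of Q and P is analytic there; z = -1 - I/3 is therefore a simple pole and
  Res(f, z₀) = P(z₀)/Q'(z₀).

Q'(z) = 2*z + 1/2 + I, so Q'(-1 - I/3) = -3/2 + I/3.
P(-1 - I/3) = (8/9 + 2*I/3)*cos(1 + I/3).

Res(f, -1 - I/3) = ((8/9 + 2*I/3)*cos(1 + I/3))/(-3/2 + I/3) = (-8/17 - 28*I/51)*cos(1 + I/3)

Final answer: (-8/17 - 28*I/51)*cos(1 + I/3)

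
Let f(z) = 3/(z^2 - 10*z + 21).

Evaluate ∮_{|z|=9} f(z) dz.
By the residue theorem, ∮_C f(z) dz = 2πi · (sum of the residues of f at the poles inside |z| = 9).

The denominator factors as (z - 7)*(z - 3), so the singularities of f are simple poles at z = 7, z = 3.
  |7|² = 49 < 81 = 9², so this pole is inside the contour.
  |3|² = 9 < 81 = 9², so this pole is inside the contour.

With P(z) = 3 and Q(z) = z^2 - 10*z + 21, each pole is simple, so Res(f, z₀) = P(z₀)/Q'(z₀) with Q'(z) = 2*z - 10.
  Res(f, 7) = P(7)/Q'(7) = (3)/(4) = 3/4
  Res(f, 3) = P(3)/Q'(3) = (3)/(-4) = -3/4

Sum of residues inside C: 0
∮_C f(z) dz = 2πi · (0) = 0

Final answer: 0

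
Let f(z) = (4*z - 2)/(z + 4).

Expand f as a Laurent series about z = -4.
-18/(z + 4) + 4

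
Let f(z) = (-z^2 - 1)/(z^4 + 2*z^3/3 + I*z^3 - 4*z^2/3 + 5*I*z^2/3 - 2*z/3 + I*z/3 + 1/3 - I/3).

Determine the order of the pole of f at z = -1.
2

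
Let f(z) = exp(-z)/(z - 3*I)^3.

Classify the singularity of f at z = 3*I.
Write f(z) = g(z)/(z - 3*I)^3 with g(z) = exp(-z).
g is entire and g(3*I) = exp(-3*I) ≠ 0, so no factor of (z - 3*I) cancels: the Laurent expansion of f about z = 3*I starts at the power -3, i.e. lim_{z→z₀} (z - z₀)^3 f(z) = exp(-3*I) is finite and nonzero.
So z = 3*I is a pole of order 3.

Final answer: pole of order 3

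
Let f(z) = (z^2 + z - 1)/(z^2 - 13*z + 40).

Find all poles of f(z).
The singularities of f are the zeros of the denominator. Factoring,
  z^2 - 13*z + 40 = (z - 5)*(z - 8)
so the candidates are z = 5, z = 8.

Check the numerator P(z) = z^2 + z - 1 at each one:
  P(5) = 29 ≠ 0, so z = 5 is a (simple) pole.
  P(8) = 71 ≠ 0, so z = 8 is a (simple) pole.

Poles of f: {5, 8}

Final answer: {5, 8}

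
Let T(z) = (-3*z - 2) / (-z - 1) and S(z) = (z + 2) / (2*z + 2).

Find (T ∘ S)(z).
(T ∘ S)(z) = T(S(z)) = ((-3)*S(z) + (-2))/((-1)*S(z) + (-1)). Multiply numerator and denominator by 2*z + 2:
  numerator:   (-3)*(z + 2) + (-2)*(2*z + 2) = -7*z - 10
  denominator: (-1)*(z + 2) + (-1)*(2*z + 2) = -3*z - 4
(T ∘ S)(z) = (-7*z - 10)/(-3*z - 4) = (7*z + 10)/(3*z + 4)

Final answer: (7*z + 10)/(3*z + 4)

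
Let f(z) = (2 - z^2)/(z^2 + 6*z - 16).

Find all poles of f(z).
The singularities of f are the zeros of the denominator. Factoring,
  z^2 + 6*z - 16 = (z - 2)*(z + 8)
so the candidates are z = 2, z = -8.

Check the numerator P(z) = 2 - z^2 at each one:
  P(2) = -2 ≠ 0, so z = 2 is a (simple) pole.
  P(-8) = -62 ≠ 0, so z = -8 is a (simple) pole.

Poles of f: {-8, 2}

Final answer: {-8, 2}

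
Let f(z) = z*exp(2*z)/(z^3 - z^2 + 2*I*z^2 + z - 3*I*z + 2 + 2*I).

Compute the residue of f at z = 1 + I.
Write f(z) = P(z)/Q(z) with P(z) = z*exp(2*z) and Q(z) = z^3 - z^2 + 2*I*z^2 + z - 3*I*z + 2 + 2*I.
The denominator factors as Q(z) = (z + I)*(z + 2*I)*(z - 1 - I), so z = 1 + I is a simple zero of Q and P is analytic there; z = 1 + I is therefore a simple pole and
  Res(f, z₀) = P(z₀)/Q'(z₀).

Q'(z) = 3*z^2 - 2*z + 4*I*z + 1 - 3*I, so Q'(1 + I) = -5 + 5*I.
P(1 + I) = (1 + I)*exp(2 + 2*I).

Res(f, 1 + I) = ((1 + I)*exp(2 + 2*I))/(-5 + 5*I) = -I*exp(2 + 2*I)/5

Final answer: -I*exp(2 + 2*I)/5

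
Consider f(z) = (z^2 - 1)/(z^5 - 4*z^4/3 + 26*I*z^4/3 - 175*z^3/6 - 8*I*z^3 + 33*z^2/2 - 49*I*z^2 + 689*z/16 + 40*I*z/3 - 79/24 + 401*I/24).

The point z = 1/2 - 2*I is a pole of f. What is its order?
Factor the denominator:
  z^5 - 4*z^4/3 + 26*I*z^4/3 - 175*z^3/6 - 8*I*z^3 + 33*z^2/2 - 49*I*z^2 + 689*z/16 + 40*I*z/3 - 79/24 + 401*I/24 = (z - 1/2 + 2*I)^4*(z + 2/3 + 2*I/3)

The numerator P(z) = z^2 - 1 has P(1/2 - 2*I) = -19/4 - 2*I ≠ 0, so no factor of (z - 1/2 + 2*I) cancels.
Near z = 1/2 - 2*I we can therefore write f(z) = g(z)/(z - 1/2 + 2*I)^4 with g analytic at 1/2 - 2*I and g(1/2 - 2*I) ≠ 0 (g is the numerator divided by the remaining denominator factors).

Hence z = 1/2 - 2*I is a pole of order 4.

Final answer: 4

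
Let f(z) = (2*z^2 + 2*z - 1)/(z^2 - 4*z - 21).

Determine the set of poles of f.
The singularities of f are the zeros of the denominator. Factoring,
  z^2 - 4*z - 21 = (z - 7)*(z + 3)
so the candidates are z = 7, z = -3.

Check the numerator P(z) = 2*z^2 + 2*z - 1 at each one:
  P(7) = 111 ≠ 0, so z = 7 is a (simple) pole.
  P(-3) = 11 ≠ 0, so z = -3 is a (simple) pole.

Poles of f: {-3, 7}

Final answer: {-3, 7}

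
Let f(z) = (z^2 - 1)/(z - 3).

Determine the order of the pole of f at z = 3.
Factor the denominator:
  z - 3 = (z - 3)

The numerator P(z) = z^2 - 1 has P(3) = 8 ≠ 0, so no factor of (z - 3) cancels.
Near z = 3 we can therefore write f(z) = g(z)/(z - 3) with g analytic at 3 and g(3) ≠ 0 (g is just the numerator).

Hence z = 3 is a pole of order 1.

Final answer: 1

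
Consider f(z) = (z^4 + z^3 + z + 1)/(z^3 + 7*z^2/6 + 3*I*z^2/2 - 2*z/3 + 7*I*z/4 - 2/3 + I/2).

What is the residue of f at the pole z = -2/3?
Write f(z) = P(z)/Q(z) with P(z) = z^4 + z^3 + z + 1 and Q(z) = z^3 + 7*z^2/6 + 3*I*z^2/2 - 2*z/3 + 7*I*z/4 - 2/3 + I/2.
The denominator factors as Q(z) = (z + 1 + I/2)*(z - 1/2 + I)*(z + 2/3), so z = -2/3 is a simple zero of Q and P is analytic there; z = -2/3 is therefore a simple pole and
  Res(f, z₀) = P(z₀)/Q'(z₀).

Q'(z) = 3*z^2 + 7*z/3 + 3*I*z - 2/3 + 7*I/4, so Q'(-2/3) = -8/9 - I/4.
P(-2/3) = 19/81.

Res(f, -2/3) = (19/81)/(-8/9 - I/4) = -2432/9945 + 76*I/1105

Final answer: -2432/9945 + 76*I/1105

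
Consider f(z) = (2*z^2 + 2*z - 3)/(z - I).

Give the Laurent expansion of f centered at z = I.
(-5 + 2*I)/(z - I) + 2 + 4*I + 2*(z - I)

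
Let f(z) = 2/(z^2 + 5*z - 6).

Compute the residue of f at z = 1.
Write f(z) = P(z)/Q(z) with P(z) = 2 and Q(z) = z^2 + 5*z - 6.
The denominator factors as Q(z) = (z + 6)*(z - 1), so z = 1 is a simple zero of Q and P is analytic there; z = 1 is therefore a simple pole and
  Res(f, z₀) = P(z₀)/Q'(z₀).

Q'(z) = 2*z + 5, so Q'(1) = 7.
P(1) = 2.

Res(f, 1) = (2)/(7) = 2/7

Final answer: 2/7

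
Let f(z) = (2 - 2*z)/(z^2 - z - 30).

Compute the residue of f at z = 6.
-10/11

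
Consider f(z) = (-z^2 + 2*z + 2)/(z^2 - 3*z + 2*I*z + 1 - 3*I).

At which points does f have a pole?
The singularities of f are the zeros of the denominator. Factoring,
  z^2 - 3*z + 2*I*z + 1 - 3*I = (z - 1 + I)*(z - 2 + I)
so the candidates are z = 1 - I, z = 2 - I.

Check the numerator P(z) = -z^2 + 2*z + 2 at each one:
  P(1 - I) = 4 ≠ 0, so z = 1 - I is a (simple) pole.
  P(2 - I) = 3 + 2*I ≠ 0, so z = 2 - I is a (simple) pole.

Poles of f: {1 - I, 2 - I}

Final answer: {1 - I, 2 - I}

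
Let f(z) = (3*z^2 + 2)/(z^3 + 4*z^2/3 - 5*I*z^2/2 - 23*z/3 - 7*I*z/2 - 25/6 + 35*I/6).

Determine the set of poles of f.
{-3 + I/2, -1/3 + I, 2 + I}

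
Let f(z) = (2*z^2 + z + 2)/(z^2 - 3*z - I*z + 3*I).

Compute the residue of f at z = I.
1/10 - 3*I/10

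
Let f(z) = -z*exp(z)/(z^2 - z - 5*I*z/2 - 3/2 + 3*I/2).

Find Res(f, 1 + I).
(-2/5 - 6*I/5)*exp(1 + I)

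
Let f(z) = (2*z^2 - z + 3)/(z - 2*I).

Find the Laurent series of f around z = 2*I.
Put w = z - (2*I), i.e. z = w + 2*I. The denominator is w, so it suffices to rewrite the numerator in powers of w.

P(z) = 2*z^2 - z + 3
P(w + 2*I) = -5 - 2*I + (-1 + 8*I)*w + 2*w^2

Dividing each term by w:
  f = (-5 - 2*I)/w - 1 + 8*I + 2*w

Substituting back w = z - 2*I:
  f(z) = (-5 - 2*I)/(z - 2*I) - 1 + 8*I + 2*(z - 2*I)

The series is finite because the numerator is a polynomial; the negative powers form the principal part, and the coefficient of 1/(z - 2*I) gives Res(f, 2*I) = -5 - 2*I.

Final answer: (-5 - 2*I)/(z - 2*I) - 1 + 8*I + 2*(z - 2*I)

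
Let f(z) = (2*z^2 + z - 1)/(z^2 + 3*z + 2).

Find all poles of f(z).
{-2}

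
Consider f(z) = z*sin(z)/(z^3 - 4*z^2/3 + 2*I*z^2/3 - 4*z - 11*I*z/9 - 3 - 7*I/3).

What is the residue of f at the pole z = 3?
Write f(z) = P(z)/Q(z) with P(z) = z*sin(z) and Q(z) = z^3 - 4*z^2/3 + 2*I*z^2/3 - 4*z - 11*I*z/9 - 3 - 7*I/3.
The denominator factors as Q(z) = (z + 1 - I/3)*(z - 3)*(z + 2/3 + I), so z = 3 is a simple zero of Q and P is analytic there; z = 3 is therefore a simple pole and
  Res(f, z₀) = P(z₀)/Q'(z₀).

Q'(z) = 3*z^2 - 8*z/3 + 4*I*z/3 - 4 - 11*I/9, so Q'(3) = 15 + 25*I/9.
P(3) = 3*sin(3).

Res(f, 3) = (3*sin(3))/(15 + 25*I/9) = (729/3770 - 27*I/754)*sin(3)

Final answer: (729/3770 - 27*I/754)*sin(3)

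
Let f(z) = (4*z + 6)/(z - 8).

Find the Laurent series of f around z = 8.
38/(z - 8) + 4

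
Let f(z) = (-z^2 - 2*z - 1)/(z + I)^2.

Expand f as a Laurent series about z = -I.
2*I/(z + I)^2 + (-2 + 2*I)/(z + I) - 1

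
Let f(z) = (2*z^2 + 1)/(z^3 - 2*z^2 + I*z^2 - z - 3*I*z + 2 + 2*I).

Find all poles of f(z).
The singularities of f are the zeros of the denominator. Factoring,
  z^3 - 2*z^2 + I*z^2 - z - 3*I*z + 2 + 2*I = (z + 1 + I)*(z - 1)*(z - 2)
so the candidates are z = -1 - I, z = 1, z = 2.

Check the numerator P(z) = 2*z^2 + 1 at each one:
  P(-1 - I) = 1 + 4*I ≠ 0, so z = -1 - I is a (simple) pole.
  P(1) = 3 ≠ 0, so z = 1 is a (simple) pole.
  P(2) = 9 ≠ 0, so z = 2 is a (simple) pole.

Poles of f: {-1 - I, 1, 2}

Final answer: {-1 - I, 1, 2}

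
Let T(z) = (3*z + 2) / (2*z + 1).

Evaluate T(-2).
Substitute z = -2:
  numerator:   3*(-2) + 2 = -4
  denominator: 2*(-2) + 1 = -3
T(-2) = (-4)/(-3) = 4/3

Final answer: 4/3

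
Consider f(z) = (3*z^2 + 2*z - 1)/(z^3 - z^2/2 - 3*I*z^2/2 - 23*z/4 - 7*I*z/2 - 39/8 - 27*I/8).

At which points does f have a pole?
The singularities of f are the zeros of the denominator. Factoring,
  z^3 - z^2/2 - 3*I*z^2/2 - 23*z/4 - 7*I*z/2 - 39/8 - 27*I/8 = (z + 3/2 - I/2)*(z - 3 - 3*I/2)*(z + 1 + I/2)
so the candidates are z = -3/2 + I/2, z = 3 + 3*I/2, z = -1 - I/2.

Check the numerator P(z) = 3*z^2 + 2*z - 1 at each one:
  P(-3/2 + I/2) = 2 - 7*I/2 ≠ 0, so z = -3/2 + I/2 is a (simple) pole.
  P(3 + 3*I/2) = 101/4 + 30*I ≠ 0, so z = 3 + 3*I/2 is a (simple) pole.
  P(-1 - I/2) = -3/4 + 2*I ≠ 0, so z = -1 - I/2 is a (simple) pole.

Poles of f: {-3/2 + I/2, -1 - I/2, 3 + 3*I/2}

Final answer: {-3/2 + I/2, -1 - I/2, 3 + 3*I/2}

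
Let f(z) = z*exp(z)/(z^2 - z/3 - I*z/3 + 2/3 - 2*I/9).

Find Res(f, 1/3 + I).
Write f(z) = P(z)/Q(z) with P(z) = z*exp(z) and Q(z) = z^2 - z/3 - I*z/3 + 2/3 - 2*I/9.
The denominator factors as Q(z) = (z - 1/3 - I)*(z + 2*I/3), so z = 1/3 + I is a simple zero of Q and P is analytic there; z = 1/3 + I is therefore a simple pole and
  Res(f, z₀) = P(z₀)/Q'(z₀).

Q'(z) = 2*z - 1/3 - I/3, so Q'(1/3 + I) = 1/3 + 5*I/3.
P(1/3 + I) = (1/3 + I)*exp(1/3 + I).

Res(f, 1/3 + I) = ((1/3 + I)*exp(1/3 + I))/(1/3 + 5*I/3) = (8/13 - I/13)*exp(1/3 + I)

Final answer: (8/13 - I/13)*exp(1/3 + I)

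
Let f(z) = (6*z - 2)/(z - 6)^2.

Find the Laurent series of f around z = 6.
Put w = z - (6), i.e. z = w + 6. The denominator is w^2, so it suffices to rewrite the numerator in powers of w.

P(z) = 6*z - 2
P(w + 6) = 34 + 6*w

Dividing each term by w^2:
  f = 34/w^2 + 6/w

Substituting back w = z - 6:
  f(z) = 34/(z - 6)^2 + 6/(z - 6)

The series is finite because the numerator is a polynomial; the negative powers form the principal part, and the coefficient of 1/(z - 6) gives Res(f, 6) = 6.

Final answer: 34/(z - 6)^2 + 6/(z - 6)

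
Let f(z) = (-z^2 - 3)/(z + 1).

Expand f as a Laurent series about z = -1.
Put w = z - (-1), i.e. z = w - 1. The denominator is w, so it suffices to rewrite the numerator in powers of w.

P(z) = -z^2 - 3
P(w - 1) = -4 + 2*w - w^2

Dividing each term by w:
  f = -4/w + 2 - w

Substituting back w = z + 1:
  f(z) = -4/(z + 1) + 2 - (z + 1)

The series is finite because the numerator is a polynomial; the negative powers form the principal part, and the coefficient of 1/(z + 1) gives Res(f, -1) = -4.

Final answer: -4/(z + 1) + 2 - (z + 1)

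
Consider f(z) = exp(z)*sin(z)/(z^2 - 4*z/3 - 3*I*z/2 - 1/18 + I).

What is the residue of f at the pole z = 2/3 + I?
Write f(z) = P(z)/Q(z) with P(z) = exp(z)*sin(z) and Q(z) = z^2 - 4*z/3 - 3*I*z/2 - 1/18 + I.
The denominator factors as Q(z) = (z - 2/3 - I)*(z - 2/3 - I/2), so z = 2/3 + I is a simple zero of Q and P is analytic there; z = 2/3 + I is therefore a simple pole and
  Res(f, z₀) = P(z₀)/Q'(z₀).

Q'(z) = 2*z - 4/3 - 3*I/2, so Q'(2/3 + I) = I/2.
P(2/3 + I) = exp(2/3 + I)*sin(2/3 + I).

Res(f, 2/3 + I) = (exp(2/3 + I)*sin(2/3 + I))/(I/2) = -2*I*exp(2/3 + I)*sin(2/3 + I)

Final answer: -2*I*exp(2/3 + I)*sin(2/3 + I)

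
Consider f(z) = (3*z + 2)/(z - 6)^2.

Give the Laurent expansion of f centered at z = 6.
20/(z - 6)^2 + 3/(z - 6)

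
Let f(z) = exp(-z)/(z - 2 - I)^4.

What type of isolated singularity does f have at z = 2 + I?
Write f(z) = g(z)/(z - 2 - I)^4 with g(z) = exp(-z).
g is entire and g(2 + I) = exp(-2 - I) ≠ 0, so no factor of (z - 2 - I) cancels: the Laurent expansion of f about z = 2 + I starts at the power -4, i.e. lim_{z→z₀} (z - z₀)^4 f(z) = exp(-2 - I) is finite and nonzero.
So z = 2 + I is a pole of order 4.

Final answer: pole of order 4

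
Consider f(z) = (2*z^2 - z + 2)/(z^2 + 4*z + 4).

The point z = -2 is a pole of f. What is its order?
Factor the denominator:
  z^2 + 4*z + 4 = (z + 2)^2

The numerator P(z) = 2*z^2 - z + 2 has P(-2) = 12 ≠ 0, so no factor of (z + 2) cancels.
Near z = -2 we can therefore write f(z) = g(z)/(z + 2)^2 with g analytic at -2 and g(-2) ≠ 0 (g is just the numerator).

Hence z = -2 is a pole of order 2.

Final answer: 2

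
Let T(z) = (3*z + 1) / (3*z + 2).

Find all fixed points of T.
T(z) = z means 3*z + 1 = z*(3*z + 2), i.e.
  3*z^2 - z - 1 = 0.
Discriminant: (-1)^2 - 4*(3)*(-1) = 13, so the roots are real.
  z = (1 ± sqrt(13))/(2*(3))
Fixed points: {1/6 - sqrt(13)/6, 1/6 + sqrt(13)/6}

Final answer: {1/6 - sqrt(13)/6, 1/6 + sqrt(13)/6}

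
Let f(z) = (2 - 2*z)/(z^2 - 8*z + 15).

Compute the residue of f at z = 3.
2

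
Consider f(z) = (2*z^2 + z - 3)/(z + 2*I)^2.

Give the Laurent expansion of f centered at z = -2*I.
Put w = z - (-2*I), i.e. z = w - 2*I. The denominator is w^2, so it suffices to rewrite the numerator in powers of w.

P(z) = 2*z^2 + z - 3
P(w - 2*I) = -11 - 2*I + (1 - 8*I)*w + 2*w^2

Dividing each term by w^2:
  f = (-11 - 2*I)/w^2 + (1 - 8*I)/w + 2

Substituting back w = z + 2*I:
  f(z) = (-11 - 2*I)/(z + 2*I)^2 + (1 - 8*I)/(z + 2*I) + 2

The series is finite because the numerator is a polynomial; the negative powers form the principal part, and the coefficient of 1/(z + 2*I) gives Res(f, -2*I) = 1 - 8*I.

Final answer: (-11 - 2*I)/(z + 2*I)^2 + (1 - 8*I)/(z + 2*I) + 2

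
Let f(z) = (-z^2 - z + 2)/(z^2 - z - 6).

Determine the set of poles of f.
{3}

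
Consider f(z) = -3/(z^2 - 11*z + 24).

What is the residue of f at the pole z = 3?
Write f(z) = P(z)/Q(z) with P(z) = -3 and Q(z) = z^2 - 11*z + 24.
The denominator factors as Q(z) = (z - 8)*(z - 3), so z = 3 is a simple zero of Q and P is analytic there; z = 3 is therefore a simple pole and
  Res(f, z₀) = P(z₀)/Q'(z₀).

Q'(z) = 2*z - 11, so Q'(3) = -5.
P(3) = -3.

Res(f, 3) = (-3)/(-5) = 3/5

Final answer: 3/5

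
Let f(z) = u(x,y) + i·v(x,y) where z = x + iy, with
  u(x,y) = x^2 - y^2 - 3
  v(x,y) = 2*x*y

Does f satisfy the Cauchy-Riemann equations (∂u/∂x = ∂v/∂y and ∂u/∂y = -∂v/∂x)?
∂u/∂x = 2*x
∂v/∂y = 2*x
∂u/∂y = -2*y
∂v/∂x = 2*y
∂u/∂x = ∂v/∂y and ∂u/∂y = -∂v/∂x hold identically; f is analytic.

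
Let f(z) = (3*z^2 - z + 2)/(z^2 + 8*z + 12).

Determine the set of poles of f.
{-6, -2}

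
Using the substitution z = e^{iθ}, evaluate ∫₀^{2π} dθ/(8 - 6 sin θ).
Call the integral J. The integrand is 2π-periodic and we integrate over a full period, so shifting θ does not change the value (θ → θ + π/2 turns sin θ into cos θ; θ → θ + π flips the sign of the trig term). Hence
  J = ∫₀^{2π} dθ/(8 + 6 cos θ).
Put z = e^{iθ}: then cos θ = (z + 1/z)/2, dθ = dz/(iz), and z runs once counterclockwise around |z| = 1:
  J = ∮_{|z|=1} 1/(8 + 6*(z + 1/z)/2) · dz/(iz) = (2/i) ∮_{|z|=1} dz/(6*z^2 + 16*z + 6).
The roots of 6*z^2 + 16*z + 6 are z = (-8 ± sqrt(8^2 - 6^2))/6, with sqrt(28) = 2*sqrt(7); their product is 1, so only z₊ = -4/3 + sqrt(7)/3 lies inside the unit circle (z₋ = -4/3 - sqrt(7)/3 lies outside).
z₊ is a simple zero of q(z) = 6*z^2 + 16*z + 6, so Res(1/q, z₊) = 1/q'(z₊) with q'(z) = 12*z + 16; and q'(z₊) = 6*(z₊ - z₋) = 4*sqrt(7).
Therefore J = (2/i) · 2πi · 1/(4*sqrt(7)) = 2*pi/(2*sqrt(7)) = sqrt(7)*pi/7

Final answer: sqrt(7)*pi/7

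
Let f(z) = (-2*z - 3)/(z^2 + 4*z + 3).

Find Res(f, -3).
-3/2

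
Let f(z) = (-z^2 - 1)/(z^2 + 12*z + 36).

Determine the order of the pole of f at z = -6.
Factor the denominator:
  z^2 + 12*z + 36 = (z + 6)^2

The numerator P(z) = -z^2 - 1 has P(-6) = -37 ≠ 0, so no factor of (z + 6) cancels.
Near z = -6 we can therefore write f(z) = g(z)/(z + 6)^2 with g analytic at -6 and g(-6) ≠ 0 (g is just the numerator).

Hence z = -6 is a pole of order 2.

Final answer: 2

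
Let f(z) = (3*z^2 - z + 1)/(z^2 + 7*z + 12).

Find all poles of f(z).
{-4, -3}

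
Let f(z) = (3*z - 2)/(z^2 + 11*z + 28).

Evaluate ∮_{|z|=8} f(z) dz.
6*I*pi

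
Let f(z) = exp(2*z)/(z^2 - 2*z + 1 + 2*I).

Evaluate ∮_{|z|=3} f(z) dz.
By the residue theorem, ∮_C f(z) dz = 2πi · (sum of the residues of f at the poles inside |z| = 3).

The denominator factors as (z - I)*(z - 2 + I), so the singularities of f are simple poles at z = I, z = 2 - I.
  |I|² = 1 < 9 = 3², so this pole is inside the contour.
  |2 - I|² = 5 < 9 = 3², so this pole is inside the contour.

With P(z) = exp(2*z) and Q(z) = z^2 - 2*z + 1 + 2*I, each pole is simple, so Res(f, z₀) = P(z₀)/Q'(z₀) with Q'(z) = 2*z - 2.
  Res(f, I) = P(I)/Q'(I) = (exp(2*I))/(-2 + 2*I) = (-1/4 - I/4)*exp(2*I)
  Res(f, 2 - I) = P(2 - I)/Q'(2 - I) = (exp(4 - 2*I))/(2 - 2*I) = (1/4 + I/4)*exp(4 - 2*I)

Sum of residues inside C: (1/4 + I/4)*exp(4 - 2*I) + (-1/4 - I/4)*exp(2*I)
∮_C f(z) dz = 2πi · ((1/4 + I/4)*exp(4 - 2*I) + (-1/4 - I/4)*exp(2*I)) = pi*(1/2 - I/2)*exp(2*I) + pi*(-1/2 + I/2)*exp(4 - 2*I)

Final answer: pi*(1/2 - I/2)*exp(2*I) + pi*(-1/2 + I/2)*exp(4 - 2*I)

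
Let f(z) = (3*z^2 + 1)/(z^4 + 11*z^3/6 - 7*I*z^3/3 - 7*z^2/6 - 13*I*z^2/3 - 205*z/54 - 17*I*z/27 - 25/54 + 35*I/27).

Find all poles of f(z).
The singularities of f are the zeros of the denominator. Factoring,
  z^4 + 11*z^3/6 - 7*I*z^3/3 - 7*z^2/6 - 13*I*z^2/3 - 205*z/54 - 17*I*z/27 - 25/54 + 35*I/27 = (z + 2/3 - I)*(z - I)*(z + 3/2 + I/3)*(z - 1/3 - 2*I/3)
so the candidates are z = -2/3 + I, z = I, z = -3/2 - I/3, z = 1/3 + 2*I/3.

Check the numerator P(z) = 3*z^2 + 1 at each one:
  P(-2/3 + I) = -2/3 - 4*I ≠ 0, so z = -2/3 + I is a (simple) pole.
  P(I) = -2 ≠ 0, so z = I is a (simple) pole.
  P(-3/2 - I/3) = 89/12 + 3*I ≠ 0, so z = -3/2 - I/3 is a (simple) pole.
  P(1/3 + 2*I/3) = 4*I/3 ≠ 0, so z = 1/3 + 2*I/3 is a (simple) pole.

Poles of f: {-3/2 - I/3, -2/3 + I, I, 1/3 + 2*I/3}

Final answer: {-3/2 - I/3, -2/3 + I, I, 1/3 + 2*I/3}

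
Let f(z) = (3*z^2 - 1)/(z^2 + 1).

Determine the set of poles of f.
{-I, I}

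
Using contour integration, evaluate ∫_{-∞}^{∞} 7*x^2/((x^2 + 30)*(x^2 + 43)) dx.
Let f(z) = 7*z^2/((z^2 + 30)*(z^2 + 43)). The denominator has no real zeros and deg Q - deg P = 2 ≥ 2, so the integral of f over the upper semicircle |z| = R tends to 0 as R → ∞. Closing the contour in the upper half-plane,
  ∫_{-∞}^{∞} f(x) dx = 2πi · Σ Res(f, z_k)  over the poles with Im z_k > 0.

Zeros of the denominator: z^2 + 30 = 0 gives z = ±sqrt(30)*I; z^2 + 43 = 0 gives z = ±sqrt(43)*I.
Upper half-plane: z = sqrt(30)*I, z = sqrt(43)*I (simple).

Each pole is a simple zero of Q(z) = z^4 + 73*z^2 + 1290, so Res(f, z₀) = P(z₀)/Q'(z₀) with P(z) = 7*z^2, Q'(z) = 4*z^3 + 146*z:
  Res(f, sqrt(30)*I) = (-210)/(26*sqrt(30)*I) = 7*sqrt(30)*I/26
  Res(f, sqrt(43)*I) = (-301)/(-26*sqrt(43)*I) = -7*sqrt(43)*I/26

Sum of residues: 7*I*(-sqrt(43) + sqrt(30))/26
∫_{-∞}^{∞} f(x) dx = 2πi · (7*I*(-sqrt(43) + sqrt(30))/26) = 7*pi*(-sqrt(30) + sqrt(43))/13

Final answer: 7*pi*(-sqrt(30) + sqrt(43))/13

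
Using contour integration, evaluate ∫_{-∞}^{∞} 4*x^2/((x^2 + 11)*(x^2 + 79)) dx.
Let f(z) = 4*z^2/((z^2 + 11)*(z^2 + 79)). The denominator has no real zeros and deg Q - deg P = 2 ≥ 2, so the integral of f over the upper semicircle |z| = R tends to 0 as R → ∞. Closing the contour in the upper half-plane,
  ∫_{-∞}^{∞} f(x) dx = 2πi · Σ Res(f, z_k)  over the poles with Im z_k > 0.

Zeros of the denominator: z^2 + 11 = 0 gives z = ±sqrt(11)*I; z^2 + 79 = 0 gives z = ±sqrt(79)*I.
Upper half-plane: z = sqrt(11)*I, z = sqrt(79)*I (simple).

Each pole is a simple zero of Q(z) = z^4 + 90*z^2 + 869, so Res(f, z₀) = P(z₀)/Q'(z₀) with P(z) = 4*z^2, Q'(z) = 4*z^3 + 180*z:
  Res(f, sqrt(11)*I) = (-44)/(136*sqrt(11)*I) = sqrt(11)*I/34
  Res(f, sqrt(79)*I) = (-316)/(-136*sqrt(79)*I) = -sqrt(79)*I/34

Sum of residues: I*(-sqrt(79) + sqrt(11))/34
∫_{-∞}^{∞} f(x) dx = 2πi · (I*(-sqrt(79) + sqrt(11))/34) = pi*(-sqrt(11) + sqrt(79))/17

Final answer: pi*(-sqrt(11) + sqrt(79))/17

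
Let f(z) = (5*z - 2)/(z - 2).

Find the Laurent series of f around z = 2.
Put w = z - (2), i.e. z = w + 2. The denominator is w, so it suffices to rewrite the numerator in powers of w.

P(z) = 5*z - 2
P(w + 2) = 8 + 5*w

Dividing each term by w:
  f = 8/w + 5

Substituting back w = z - 2:
  f(z) = 8/(z - 2) + 5

The series is finite because the numerator is a polynomial; the negative powers form the principal part, and the coefficient of 1/(z - 2) gives Res(f, 2) = 8.

Final answer: 8/(z - 2) + 5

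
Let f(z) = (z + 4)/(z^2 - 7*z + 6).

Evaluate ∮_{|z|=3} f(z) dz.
By the residue theorem, ∮_C f(z) dz = 2πi · (sum of the residues of f at the poles inside |z| = 3).

The denominator factors as (z - 6)*(z - 1), so the singularities of f are simple poles at z = 6, z = 1.
  |6|² = 36 > 9 = 3², so this pole is outside the contour.
  |1|² = 1 < 9 = 3², so this pole is inside the contour.

With P(z) = z + 4 and Q(z) = z^2 - 7*z + 6, each pole is simple, so Res(f, z₀) = P(z₀)/Q'(z₀) with Q'(z) = 2*z - 7.
  Res(f, 1) = P(1)/Q'(1) = (5)/(-5) = -1

∮_C f(z) dz = 2πi · (-1) = -2*I*pi

Final answer: -2*I*pi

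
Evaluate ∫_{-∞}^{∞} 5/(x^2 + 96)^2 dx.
Let f(z) = 5/(z^2 + 96)^2. The denominator has no real zeros and deg Q - deg P = 4 ≥ 2, so the integral of f over the upper semicircle |z| = R tends to 0 as R → ∞. Closing the contour in the upper half-plane,
  ∫_{-∞}^{∞} f(x) dx = 2πi · Σ Res(f, z_k)  over the poles with Im z_k > 0.

Zeros of the denominator: z^2 + 96 = 0 gives z = ±4*sqrt(6)*I.
Upper half-plane: z = 4*sqrt(6)*I (a pole of order 2).

Write f(z) = g(z)/(z - 4*sqrt(6)*I)^2 with g(z) = 5/(z + 4*sqrt(6)*I)^2. For a double pole, Res(f, z₀) = g'(z₀):
  g'(z) = -10/(z + 4*sqrt(6)*I)^3
  Res(f, 4*sqrt(6)*I) = g'(4*sqrt(6)*I) = -5*sqrt(6)*I/9216

∫_{-∞}^{∞} f(x) dx = 2πi · (-5*sqrt(6)*I/9216) = 5*sqrt(6)*pi/4608

Final answer: 5*sqrt(6)*pi/4608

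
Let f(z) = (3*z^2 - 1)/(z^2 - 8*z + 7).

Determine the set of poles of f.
The singularities of f are the zeros of the denominator. Factoring,
  z^2 - 8*z + 7 = (z - 1)*(z - 7)
so the candidates are z = 1, z = 7.

Check the numerator P(z) = 3*z^2 - 1 at each one:
  P(1) = 2 ≠ 0, so z = 1 is a (simple) pole.
  P(7) = 146 ≠ 0, so z = 7 is a (simple) pole.

Poles of f: {1, 7}

Final answer: {1, 7}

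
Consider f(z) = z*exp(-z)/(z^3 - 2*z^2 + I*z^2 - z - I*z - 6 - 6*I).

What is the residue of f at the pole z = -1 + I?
Write f(z) = P(z)/Q(z) with P(z) = z*exp(-z) and Q(z) = z^3 - 2*z^2 + I*z^2 - z - I*z - 6 - 6*I.
The denominator factors as Q(z) = (z + 1 - I)*(z - 3)*(z + 2*I), so z = -1 + I is a simple zero of Q and P is analytic there; z = -1 + I is therefore a simple pole and
  Res(f, z₀) = P(z₀)/Q'(z₀).

Q'(z) = 3*z^2 - 4*z + 2*I*z - 1 - I, so Q'(-1 + I) = 1 - 13*I.
P(-1 + I) = (-1 + I)*exp(1 - I).

Res(f, -1 + I) = ((-1 + I)*exp(1 - I))/(1 - 13*I) = (-7/85 - 6*I/85)*exp(1 - I)

Final answer: (-7/85 - 6*I/85)*exp(1 - I)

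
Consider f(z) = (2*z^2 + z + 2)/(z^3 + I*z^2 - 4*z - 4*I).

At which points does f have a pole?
The singularities of f are the zeros of the denominator. Factoring,
  z^3 + I*z^2 - 4*z - 4*I = (z + I)*(z - 2)*(z + 2)
so the candidates are z = -I, z = 2, z = -2.

Check the numerator P(z) = 2*z^2 + z + 2 at each one:
  P(-I) = -I ≠ 0, so z = -I is a (simple) pole.
  P(2) = 12 ≠ 0, so z = 2 is a (simple) pole.
  P(-2) = 8 ≠ 0, so z = -2 is a (simple) pole.

Poles of f: {-2, -I, 2}

Final answer: {-2, -I, 2}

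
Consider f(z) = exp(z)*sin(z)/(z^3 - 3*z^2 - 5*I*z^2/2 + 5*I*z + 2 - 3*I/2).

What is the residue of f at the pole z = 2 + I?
(2/5 - I/5)*exp(2 + I)*sin(2 + I)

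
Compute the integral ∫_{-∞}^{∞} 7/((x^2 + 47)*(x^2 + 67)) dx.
7*pi*(-47*sqrt(67) + 67*sqrt(47))/62980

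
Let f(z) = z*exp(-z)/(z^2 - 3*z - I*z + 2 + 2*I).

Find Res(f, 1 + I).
Write f(z) = P(z)/Q(z) with P(z) = z*exp(-z) and Q(z) = z^2 - 3*z - I*z + 2 + 2*I.
The denominator factors as Q(z) = (z - 2)*(z - 1 - I), so z = 1 + I is a simple zero of Q and P is analytic there; z = 1 + I is therefore a simple pole and
  Res(f, z₀) = P(z₀)/Q'(z₀).

Q'(z) = 2*z - 3 - I, so Q'(1 + I) = -1 + I.
P(1 + I) = (1 + I)*exp(-1 - I).

Res(f, 1 + I) = ((1 + I)*exp(-1 - I))/(-1 + I) = -I*exp(-1 - I)

Final answer: -I*exp(-1 - I)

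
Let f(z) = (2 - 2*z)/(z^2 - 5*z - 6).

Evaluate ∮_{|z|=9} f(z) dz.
By the residue theorem, ∮_C f(z) dz = 2πi · (sum of the residues of f at the poles inside |z| = 9).

The denominator factors as (z - 6)*(z + 1), so the singularities of f are simple poles at z = 6, z = -1.
  |6|² = 36 < 81 = 9², so this pole is inside the contour.
  |-1|² = 1 < 81 = 9², so this pole is inside the contour.

With P(z) = 2 - 2*z and Q(z) = z^2 - 5*z - 6, each pole is simple, so Res(f, z₀) = P(z₀)/Q'(z₀) with Q'(z) = 2*z - 5.
  Res(f, 6) = P(6)/Q'(6) = (-10)/(7) = -10/7
  Res(f, -1) = P(-1)/Q'(-1) = (4)/(-7) = -4/7

Sum of residues inside C: -2
∮_C f(z) dz = 2πi · (-2) = -4*I*pi

Final answer: -4*I*pi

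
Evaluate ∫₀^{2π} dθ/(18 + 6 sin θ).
Call the integral J. The integrand is 2π-periodic and we integrate over a full period, so shifting θ does not change the value (θ → θ + π/2 turns sin θ into cos θ). Hence
  J = ∫₀^{2π} dθ/(18 + 6 cos θ).
Put z = e^{iθ}: then cos θ = (z + 1/z)/2, dθ = dz/(iz), and z runs once counterclockwise around |z| = 1:
  J = ∮_{|z|=1} 1/(18 + 6*(z + 1/z)/2) · dz/(iz) = (2/i) ∮_{|z|=1} dz/(6*z^2 + 36*z + 6).
The roots of 6*z^2 + 36*z + 6 are z = (-18 ± sqrt(18^2 - 6^2))/6, with sqrt(288) = 12*sqrt(2); their product is 1, so only z₊ = -3 + 2*sqrt(2) lies inside the unit circle (z₋ = -3 - 2*sqrt(2) lies outside).
z₊ is a simple zero of q(z) = 6*z^2 + 36*z + 6, so Res(1/q, z₊) = 1/q'(z₊) with q'(z) = 12*z + 36; and q'(z₊) = 6*(z₊ - z₋) = 24*sqrt(2).
Therefore J = (2/i) · 2πi · 1/(24*sqrt(2)) = 2*pi/(12*sqrt(2)) = sqrt(2)*pi/12

Final answer: sqrt(2)*pi/12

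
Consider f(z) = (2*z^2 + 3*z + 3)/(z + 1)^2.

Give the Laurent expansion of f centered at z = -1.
Put w = z - (-1), i.e. z = w - 1. The denominator is w^2, so it suffices to rewrite the numerator in powers of w.

P(z) = 2*z^2 + 3*z + 3
P(w - 1) = 2 - w + 2*w^2

Dividing each term by w^2:
  f = 2/w^2 - 1/w + 2

Substituting back w = z + 1:
  f(z) = 2/(z + 1)^2 - 1/(z + 1) + 2

The series is finite because the numerator is a polynomial; the negative powers form the principal part, and the coefficient of 1/(z + 1) gives Res(f, -1) = -1.

Final answer: 2/(z + 1)^2 - 1/(z + 1) + 2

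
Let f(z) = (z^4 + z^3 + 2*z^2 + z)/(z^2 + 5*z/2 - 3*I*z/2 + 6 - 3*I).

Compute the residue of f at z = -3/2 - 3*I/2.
33/164 - 543*I/164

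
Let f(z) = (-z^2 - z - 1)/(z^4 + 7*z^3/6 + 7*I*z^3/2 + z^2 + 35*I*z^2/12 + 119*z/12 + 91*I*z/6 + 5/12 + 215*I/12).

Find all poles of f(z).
The singularities of f are the zeros of the denominator. Factoring,
  z^4 + 7*z^3/6 + 7*I*z^3/2 + z^2 + 35*I*z^2/12 + 119*z/12 + 91*I*z/6 + 5/12 + 215*I/12 = (z + 3/2 + 2*I)*(z - 1/3 - 2*I)*(z - 1 + 3*I)*(z + 1 + I/2)
so the candidates are z = -3/2 - 2*I, z = 1/3 + 2*I, z = 1 - 3*I, z = -1 - I/2.

Check the numerator P(z) = -z^2 - z - 1 at each one:
  P(-3/2 - 2*I) = 9/4 - 4*I ≠ 0, so z = -3/2 - 2*I is a (simple) pole.
  P(1/3 + 2*I) = 23/9 - 10*I/3 ≠ 0, so z = 1/3 + 2*I is a (simple) pole.
  P(1 - 3*I) = 6 + 9*I ≠ 0, so z = 1 - 3*I is a (simple) pole.
  P(-1 - I/2) = -3/4 - I/2 ≠ 0, so z = -1 - I/2 is a (simple) pole.

Poles of f: {-3/2 - 2*I, -1 - I/2, 1/3 + 2*I, 1 - 3*I}

Final answer: {-3/2 - 2*I, -1 - I/2, 1/3 + 2*I, 1 - 3*I}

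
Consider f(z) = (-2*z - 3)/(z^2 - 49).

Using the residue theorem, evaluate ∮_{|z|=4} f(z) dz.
By the residue theorem, ∮_C f(z) dz = 2πi · (sum of the residues of f at the poles inside |z| = 4).

The denominator factors as (z + 7)*(z - 7), so the singularities of f are simple poles at z = -7, z = 7.
  |-7|² = 49 > 16 = 4², so this pole is outside the contour.
  |7|² = 49 > 16 = 4², so this pole is outside the contour.

No pole lies inside the contour, so f is analytic on and inside C and the integral is 0 (Cauchy's theorem).

Final answer: 0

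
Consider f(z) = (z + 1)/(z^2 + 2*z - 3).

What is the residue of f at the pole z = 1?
Write f(z) = P(z)/Q(z) with P(z) = z + 1 and Q(z) = z^2 + 2*z - 3.
The denominator factors as Q(z) = (z - 1)*(z + 3), so z = 1 is a simple zero of Q and P is analytic there; z = 1 is therefore a simple pole and
  Res(f, z₀) = P(z₀)/Q'(z₀).

Q'(z) = 2*z + 2, so Q'(1) = 4.
P(1) = 2.

Res(f, 1) = (2)/(4) = 1/2

Final answer: 1/2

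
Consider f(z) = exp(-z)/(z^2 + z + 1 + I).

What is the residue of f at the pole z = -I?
(1/5 + 2*I/5)*exp(I)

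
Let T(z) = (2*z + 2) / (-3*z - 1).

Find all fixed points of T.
{-1/2 - sqrt(15)*I/6, -1/2 + sqrt(15)*I/6}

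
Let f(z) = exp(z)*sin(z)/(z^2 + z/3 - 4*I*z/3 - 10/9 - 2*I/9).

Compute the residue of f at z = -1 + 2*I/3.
Write f(z) = P(z)/Q(z) with P(z) = exp(z)*sin(z) and Q(z) = z^2 + z/3 - 4*I*z/3 - 10/9 - 2*I/9.
The denominator factors as Q(z) = (z - 2/3 - 2*I/3)*(z + 1 - 2*I/3), so z = -1 + 2*I/3 is a simple zero of Q and P is analytic there; z = -1 + 2*I/3 is therefore a simple pole and
  Res(f, z₀) = P(z₀)/Q'(z₀).

Q'(z) = 2*z + 1/3 - 4*I/3, so Q'(-1 + 2*I/3) = -5/3.
P(-1 + 2*I/3) = -exp(-1 + 2*I/3)*sin(1 - 2*I/3).

Res(f, -1 + 2*I/3) = (-exp(-1 + 2*I/3)*sin(1 - 2*I/3))/(-5/3) = 3*exp(-1 + 2*I/3)*sin(1 - 2*I/3)/5

Final answer: 3*exp(-1 + 2*I/3)*sin(1 - 2*I/3)/5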